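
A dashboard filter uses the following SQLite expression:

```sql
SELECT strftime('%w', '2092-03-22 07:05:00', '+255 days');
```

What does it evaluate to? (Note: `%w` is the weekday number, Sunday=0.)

First apply '+255 days': 2092-03-22 07:05:00 → 2092-12-02 07:05:00.
2092-12-02 is a Tuesday; with Sunday=0 that is 2.

2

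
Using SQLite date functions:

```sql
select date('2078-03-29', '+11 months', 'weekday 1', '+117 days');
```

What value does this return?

Adding +11 months to 2078-03-29 targets 2079-02-29. February 2079 has only 28 days, so SQLite normalizes the 1-day overflow forward to 2079-03-01.
`weekday 1` advances to the next Monday; 2079-03-01 is a Wednesday, so it moves forward to 2079-03-06.
Applying '+117 days' to 2079-03-06: counting 117 days forward gives 2079-07-01.

2079-07-01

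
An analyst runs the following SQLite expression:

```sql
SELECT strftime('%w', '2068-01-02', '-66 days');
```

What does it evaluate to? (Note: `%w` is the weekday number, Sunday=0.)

First apply '-66 days': 2068-01-02 → 2067-10-28.
2067-10-28 is a Friday; with Sunday=0 that is 5.

5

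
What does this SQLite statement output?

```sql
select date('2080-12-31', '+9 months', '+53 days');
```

Adding +9 months to 2080-12-31 targets 2081-09-31. September 2081 has only 30 days, so SQLite normalizes the 1-day overflow forward to 2081-10-01.
Applying '+53 days' to 2081-10-01: counting 53 days forward gives 2081-11-23.

2081-11-23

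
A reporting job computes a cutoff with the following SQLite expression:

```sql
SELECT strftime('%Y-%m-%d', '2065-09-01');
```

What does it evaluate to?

`%Y-%m-%d` extracts the ISO date: 2065-09-01.

2065-09-01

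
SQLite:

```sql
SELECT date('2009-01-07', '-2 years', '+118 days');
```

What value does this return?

Adding -2 years to 2009-01-07 gives 2007-01-07.
Applying '+118 days' to 2007-01-07: counting 118 days forward gives 2007-05-05.

2007-05-05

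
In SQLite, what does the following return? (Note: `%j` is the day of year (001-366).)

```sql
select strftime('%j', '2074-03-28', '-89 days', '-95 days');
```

First apply '-89 days', '-95 days': 2074-03-28 → 2073-09-25.
Day-of-year for 2073-09-25: days since 2073-01-01 inclusive = 268, zero-padded to 268.

268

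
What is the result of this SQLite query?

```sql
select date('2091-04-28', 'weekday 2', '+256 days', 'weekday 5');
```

2092-01-18

`weekday 2` advances to the next Tuesday; 2091-04-28 is a Saturday, so it moves forward to 2091-05-01.
Applying '+256 days' to 2091-05-01: counting 256 days forward gives 2092-01-12.
`weekday 5` advances to the next Friday; 2092-01-12 is a Saturday, so it moves forward to 2092-01-18.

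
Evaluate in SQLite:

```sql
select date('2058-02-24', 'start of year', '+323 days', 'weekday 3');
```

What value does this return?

2058-11-20

`start of year` rewinds 2058-02-24 to 2058-01-01.
Applying '+323 days' to 2058-01-01: counting 323 days forward gives 2058-11-20.
`weekday 3` advances to the next Wednesday; 2058-11-20 is already a Wednesday, so it stays at 2058-11-20.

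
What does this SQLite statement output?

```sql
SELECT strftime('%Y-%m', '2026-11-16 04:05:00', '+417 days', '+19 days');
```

2028-01

First apply '+417 days', '+19 days': 2026-11-16 04:05:00 → 2028-01-26 04:05:00.
`%Y-%m` extracts the year-month: 2028-01.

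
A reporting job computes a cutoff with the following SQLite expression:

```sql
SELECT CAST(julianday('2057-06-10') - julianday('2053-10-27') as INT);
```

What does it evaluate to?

1322

4 days remain in October 2053 after the 27th (31 − 27).
Full months from November 2053 through May 2057 contribute their day counts.
Then 10 days into June 2057.
Total: 4 + 30 + 31 + 31 + 28 + 31 + 30 + 31 + 30 + 31 + 31 + 30 + 31 + 30 + 31 + 31 + 28 + 31 + 30 + 31 + 30 + 31 + 31 + 30 + 31 + 30 + 31 + 31 + 29 + 31 + 30 + 31 + 30 + 31 + 31 + 30 + 31 + 30 + 31 + 31 + 28 + 31 + 30 + 31 + 10 = 1322.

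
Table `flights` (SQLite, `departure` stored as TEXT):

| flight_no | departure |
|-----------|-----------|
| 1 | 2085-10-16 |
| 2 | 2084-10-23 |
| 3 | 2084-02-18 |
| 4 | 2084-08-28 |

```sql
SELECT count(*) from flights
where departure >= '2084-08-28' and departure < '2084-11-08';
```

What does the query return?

Rows in [2084-08-28, 2084-11-08): 2084-10-23, 2084-08-28 → 2 rows.

2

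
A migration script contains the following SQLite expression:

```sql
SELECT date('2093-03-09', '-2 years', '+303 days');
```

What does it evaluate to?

2092-01-06

Adding -2 years to 2093-03-09 gives 2091-03-09.
Applying '+303 days' to 2091-03-09: counting 303 days forward gives 2092-01-06.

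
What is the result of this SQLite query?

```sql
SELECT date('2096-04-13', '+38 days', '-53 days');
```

2096-03-29

April 2096 has 30 days; 17 remain after the 13th, so 18 days reach 2096-05-01.
Advancing 20 more days within May lands on 2096-05-21.
Applying '-53 days' to 2096-05-21: counting 53 days back gives 2096-03-29.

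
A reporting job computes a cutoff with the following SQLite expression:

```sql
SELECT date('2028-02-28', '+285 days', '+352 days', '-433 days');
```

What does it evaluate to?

Applying '+285 days' to 2028-02-28: counting 285 days forward gives 2028-12-09.
Applying '+352 days' to 2028-12-09: counting 352 days forward gives 2029-11-26.
Applying '-433 days' to 2029-11-26: counting 433 days back gives 2028-09-19.

2028-09-19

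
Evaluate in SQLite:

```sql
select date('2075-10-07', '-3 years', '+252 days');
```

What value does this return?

Adding -3 years to 2075-10-07 gives 2072-10-07.
Applying '+252 days' to 2072-10-07: counting 252 days forward gives 2073-06-16.

2073-06-16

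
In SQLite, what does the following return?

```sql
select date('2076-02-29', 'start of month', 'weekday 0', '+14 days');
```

2076-02-16

`start of month` rewinds 2076-02-29 to 2076-02-01.
`weekday 0` advances to the next Sunday; 2076-02-01 is a Saturday, so it moves forward to 2076-02-02.
Advancing 14 more days within February lands on 2076-02-16.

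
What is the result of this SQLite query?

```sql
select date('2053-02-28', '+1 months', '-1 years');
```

Adding +1 month to 2053-02-28 gives 2053-03-28.
Adding -1 year to 2053-03-28 gives 2052-03-28.

2052-03-28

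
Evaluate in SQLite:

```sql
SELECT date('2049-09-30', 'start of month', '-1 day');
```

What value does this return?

`start of month` rewinds 2049-09-30 to 2049-09-01.
Going back 1 day from 2049-09-01 reaches 2049-08-31 (last day of August, 31 days).

2049-08-31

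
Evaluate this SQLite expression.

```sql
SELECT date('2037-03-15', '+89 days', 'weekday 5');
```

2037-06-12

Applying '+89 days' to 2037-03-15: counting 89 days forward gives 2037-06-12.
`weekday 5` advances to the next Friday; 2037-06-12 is already a Friday, so it stays at 2037-06-12.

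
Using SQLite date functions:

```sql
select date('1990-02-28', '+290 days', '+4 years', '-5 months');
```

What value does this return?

Applying '+290 days' to 1990-02-28: counting 290 days forward gives 1990-12-15.
Adding +4 years to 1990-12-15 gives 1994-12-15.
Adding -5 months to 1994-12-15 gives 1994-07-15.

1994-07-15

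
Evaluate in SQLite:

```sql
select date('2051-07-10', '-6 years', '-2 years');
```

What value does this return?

Adding -6 years to 2051-07-10 gives 2045-07-10.
Adding -2 years to 2045-07-10 gives 2043-07-10.

2043-07-10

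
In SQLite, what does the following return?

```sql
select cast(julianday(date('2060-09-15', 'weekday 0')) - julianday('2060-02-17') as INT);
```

215

`weekday 0` advances to the next Sunday; 2060-09-15 is a Wednesday, so it moves forward to 2060-09-19.
12 days remain in February 2060 after the 17th (29 − 17).
Full months from March 2060 through August 2060 contribute their day counts.
Then 19 days into September 2060.
Total: 12 + 31 + 30 + 31 + 30 + 31 + 31 + 19 = 215.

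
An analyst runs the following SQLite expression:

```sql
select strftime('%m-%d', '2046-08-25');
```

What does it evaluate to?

08-25

`%m-%d` extracts the month-day: 08-25.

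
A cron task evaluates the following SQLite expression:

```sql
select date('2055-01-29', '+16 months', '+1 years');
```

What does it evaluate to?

2057-05-29

Adding +16 months to 2055-01-29 gives 2056-05-29.
Adding +1 year to 2056-05-29 gives 2057-05-29.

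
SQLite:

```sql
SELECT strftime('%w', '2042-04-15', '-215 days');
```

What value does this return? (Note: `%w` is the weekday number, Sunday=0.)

First apply '-215 days': 2042-04-15 → 2041-09-12.
2041-09-12 is a Thursday; with Sunday=0 that is 4.

4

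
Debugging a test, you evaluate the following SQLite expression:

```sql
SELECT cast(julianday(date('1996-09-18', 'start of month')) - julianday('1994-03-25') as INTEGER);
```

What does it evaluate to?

891

`start of month` rewinds 1996-09-18 to 1996-09-01.
6 days remain in March 1994 after the 25th (31 − 25).
Full months from April 1994 through August 1996 contribute their day counts.
Then 1 day into September 1996.
Total: 6 + 30 + 31 + 30 + 31 + 31 + 30 + 31 + 30 + 31 + 31 + 28 + 31 + 30 + 31 + 30 + 31 + 31 + 30 + 31 + 30 + 31 + 31 + 29 + 31 + 30 + 31 + 30 + 31 + 31 + 1 = 891.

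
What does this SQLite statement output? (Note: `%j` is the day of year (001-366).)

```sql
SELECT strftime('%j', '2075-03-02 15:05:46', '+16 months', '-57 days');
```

First apply '+16 months', '-57 days': 2075-03-02 15:05:46 → 2076-05-06 15:05:46.
Day-of-year for 2076-05-06: days since 2076-01-01 inclusive = 127, zero-padded to 127.

127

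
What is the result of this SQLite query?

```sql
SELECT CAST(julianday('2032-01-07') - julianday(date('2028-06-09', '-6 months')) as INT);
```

Adding -6 months to 2028-06-09 gives 2027-12-09.
22 days remain in December 2027 after the 9th (31 − 9).
Full months from January 2028 through December 2031 contribute their day counts.
Then 7 days into January 2032.
Total: 22 + 31 + 29 + 31 + 30 + 31 + 30 + 31 + 31 + 30 + 31 + 30 + 31 + 31 + 28 + 31 + 30 + 31 + 30 + 31 + 31 + 30 + 31 + 30 + 31 + 31 + 28 + 31 + 30 + 31 + 30 + 31 + 31 + 30 + 31 + 30 + 31 + 31 + 28 + 31 + 30 + 31 + 30 + 31 + 31 + 30 + 31 + 30 + 31 + 7 = 1490.

1490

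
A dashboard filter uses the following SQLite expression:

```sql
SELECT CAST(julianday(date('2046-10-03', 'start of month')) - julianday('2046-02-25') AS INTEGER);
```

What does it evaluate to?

218

`start of month` rewinds 2046-10-03 to 2046-10-01.
3 days remain in February 2046 after the 25th (28 − 25).
Full months from March 2046 through September 2046 contribute their day counts.
Then 1 day into October 2046.
Total: 3 + 31 + 30 + 31 + 30 + 31 + 31 + 30 + 1 = 218.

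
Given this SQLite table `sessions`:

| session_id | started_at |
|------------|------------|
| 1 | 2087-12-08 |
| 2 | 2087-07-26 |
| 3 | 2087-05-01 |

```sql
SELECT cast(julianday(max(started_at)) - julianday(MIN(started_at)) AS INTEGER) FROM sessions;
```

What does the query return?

MIN = 2087-05-01, MAX = 2087-12-08.
30 days remain in May 2087 after the 1st (31 − 1).
Full months from June 2087 through November 2087 contribute their day counts.
Then 8 days into December 2087.
Total: 30 + 30 + 31 + 31 + 30 + 31 + 30 + 8 = 221.

221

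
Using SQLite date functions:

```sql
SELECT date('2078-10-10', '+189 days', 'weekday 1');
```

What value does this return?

2079-04-17

Applying '+189 days' to 2078-10-10: counting 189 days forward gives 2079-04-17.
`weekday 1` advances to the next Monday; 2079-04-17 is already a Monday, so it stays at 2079-04-17.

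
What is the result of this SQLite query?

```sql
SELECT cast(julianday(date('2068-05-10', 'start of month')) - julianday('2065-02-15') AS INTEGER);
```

`start of month` rewinds 2068-05-10 to 2068-05-01.
13 days remain in February 2065 after the 15th (28 − 15).
Full months from March 2065 through April 2068 contribute their day counts.
Then 1 day into May 2068.
Total: 13 + 31 + 30 + 31 + 30 + 31 + 31 + 30 + 31 + 30 + 31 + 31 + 28 + 31 + 30 + 31 + 30 + 31 + 31 + 30 + 31 + 30 + 31 + 31 + 28 + 31 + 30 + 31 + 30 + 31 + 31 + 30 + 31 + 30 + 31 + 31 + 29 + 31 + 30 + 1 = 1171.

1171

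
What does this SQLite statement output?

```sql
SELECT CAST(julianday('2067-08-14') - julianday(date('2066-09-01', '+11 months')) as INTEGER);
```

Adding +11 months to 2066-09-01 gives 2067-08-01.
Both dates are in August 2067: 14 − 1 = 13.

13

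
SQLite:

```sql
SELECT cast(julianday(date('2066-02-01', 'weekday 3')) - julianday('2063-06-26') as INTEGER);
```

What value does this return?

`weekday 3` advances to the next Wednesday; 2066-02-01 is a Monday, so it moves forward to 2066-02-03.
4 days remain in June 2063 after the 26th (30 − 26).
Full months from July 2063 through January 2066 contribute their day counts.
Then 3 days into February 2066.
Total: 4 + 31 + 31 + 30 + 31 + 30 + 31 + 31 + 29 + 31 + 30 + 31 + 30 + 31 + 31 + 30 + 31 + 30 + 31 + 31 + 28 + 31 + 30 + 31 + 30 + 31 + 31 + 30 + 31 + 30 + 31 + 31 + 3 = 953.

953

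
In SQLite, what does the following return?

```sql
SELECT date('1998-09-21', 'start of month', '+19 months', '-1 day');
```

2000-03-31

`start of month` rewinds 1998-09-21 to 1998-09-01.
Adding +19 months to 1998-09-01 gives 2000-04-01.
Going back 1 day from 2000-04-01 reaches 2000-03-31 (last day of March, 31 days).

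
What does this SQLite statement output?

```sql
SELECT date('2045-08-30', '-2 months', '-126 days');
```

Adding -2 months to 2045-08-30 gives 2045-06-30.
Applying '-126 days' to 2045-06-30: counting 126 days back gives 2045-02-24.

2045-02-24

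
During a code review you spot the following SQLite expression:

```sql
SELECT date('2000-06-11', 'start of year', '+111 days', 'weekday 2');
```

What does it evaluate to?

`start of year` rewinds 2000-06-11 to 2000-01-01.
Applying '+111 days' to 2000-01-01: counting 111 days forward gives 2000-04-21.
`weekday 2` advances to the next Tuesday; 2000-04-21 is a Friday, so it moves forward to 2000-04-25.

2000-04-25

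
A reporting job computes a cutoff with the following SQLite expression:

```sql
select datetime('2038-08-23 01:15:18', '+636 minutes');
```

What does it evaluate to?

636 minutes = 10h 36m; +636 minutes from 2038-08-23 01:15:18 is 2038-08-23 11:51:18.

2038-08-23 11:51:18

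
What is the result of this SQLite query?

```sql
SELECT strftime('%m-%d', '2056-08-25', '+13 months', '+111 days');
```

01-14

First apply '+13 months', '+111 days': 2056-08-25 → 2058-01-14.
`%m-%d` extracts the month-day: 01-14.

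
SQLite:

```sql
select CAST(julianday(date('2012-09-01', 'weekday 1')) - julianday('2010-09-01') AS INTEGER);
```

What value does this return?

733

`weekday 1` advances to the next Monday; 2012-09-01 is a Saturday, so it moves forward to 2012-09-03.
29 days remain in September 2010 after the 1st (30 − 1).
Full months from October 2010 through August 2012 contribute their day counts.
Then 3 days into September 2012.
Total: 29 + 31 + 30 + 31 + 31 + 28 + 31 + 30 + 31 + 30 + 31 + 31 + 30 + 31 + 30 + 31 + 31 + 29 + 31 + 30 + 31 + 30 + 31 + 31 + 3 = 733.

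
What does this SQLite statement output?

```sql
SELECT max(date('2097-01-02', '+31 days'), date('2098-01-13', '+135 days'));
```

2098-05-28

date('2097-01-02', '+31 days') → 2097-02-02.
date('2098-01-13', '+135 days') → 2098-05-28.
Later of the two is 2098-05-28.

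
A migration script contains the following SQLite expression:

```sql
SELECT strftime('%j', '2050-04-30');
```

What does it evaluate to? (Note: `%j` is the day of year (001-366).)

Day-of-year for 2050-04-30: days since 2050-01-01 inclusive = 120, zero-padded to 120.

120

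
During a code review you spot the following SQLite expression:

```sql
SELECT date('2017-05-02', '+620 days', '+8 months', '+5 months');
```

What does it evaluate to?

Applying '+620 days' to 2017-05-02: counting 620 days forward gives 2019-01-12.
Adding +8 months to 2019-01-12 gives 2019-09-12.
Adding +5 months to 2019-09-12 gives 2020-02-12.

2020-02-12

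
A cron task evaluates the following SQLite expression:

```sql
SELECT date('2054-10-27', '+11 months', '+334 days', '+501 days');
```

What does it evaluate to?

Adding +11 months to 2054-10-27 gives 2055-09-27.
Applying '+334 days' to 2055-09-27: counting 334 days forward gives 2056-08-26.
Applying '+501 days' to 2056-08-26: counting 501 days forward gives 2058-01-09.

2058-01-09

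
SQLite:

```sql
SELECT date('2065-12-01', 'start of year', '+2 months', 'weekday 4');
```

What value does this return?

2065-03-05

`start of year` rewinds 2065-12-01 to 2065-01-01.
Adding +2 months to 2065-01-01 gives 2065-03-01.
`weekday 4` advances to the next Thursday; 2065-03-01 is a Sunday, so it moves forward to 2065-03-05.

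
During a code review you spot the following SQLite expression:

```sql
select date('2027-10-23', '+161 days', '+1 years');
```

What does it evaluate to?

Applying '+161 days' to 2027-10-23: counting 161 days forward gives 2028-04-01.
Adding +1 year to 2028-04-01 gives 2029-04-01.

2029-04-01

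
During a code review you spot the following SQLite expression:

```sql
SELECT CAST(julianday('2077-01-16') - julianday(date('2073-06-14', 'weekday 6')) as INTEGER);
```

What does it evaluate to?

`weekday 6` advances to the next Saturday; 2073-06-14 is a Wednesday, so it moves forward to 2073-06-17.
13 days remain in June 2073 after the 17th (30 − 17).
Full months from July 2073 through December 2076 contribute their day counts.
Then 16 days into January 2077.
Total: 13 + 31 + 31 + 30 + 31 + 30 + 31 + 31 + 28 + 31 + 30 + 31 + 30 + 31 + 31 + 30 + 31 + 30 + 31 + 31 + 28 + 31 + 30 + 31 + 30 + 31 + 31 + 30 + 31 + 30 + 31 + 31 + 29 + 31 + 30 + 31 + 30 + 31 + 31 + 30 + 31 + 30 + 31 + 16 = 1309.

1309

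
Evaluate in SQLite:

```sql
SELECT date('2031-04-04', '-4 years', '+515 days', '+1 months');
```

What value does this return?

2028-10-01

Adding -4 years to 2031-04-04 gives 2027-04-04.
Applying '+515 days' to 2027-04-04: counting 515 days forward gives 2028-08-31.
Adding +1 month to 2028-08-31 targets 2028-09-31. September 2028 has only 30 days, so SQLite normalizes the 1-day overflow forward to 2028-10-01.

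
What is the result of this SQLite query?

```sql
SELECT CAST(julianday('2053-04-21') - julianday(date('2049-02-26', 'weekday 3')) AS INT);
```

1510

`weekday 3` advances to the next Wednesday; 2049-02-26 is a Friday, so it moves forward to 2049-03-03.
28 days remain in March 2049 after the 3rd (31 − 3).
Full months from April 2049 through March 2053 contribute their day counts.
Then 21 days into April 2053.
Total: 28 + 30 + 31 + 30 + 31 + 31 + 30 + 31 + 30 + 31 + 31 + 28 + 31 + 30 + 31 + 30 + 31 + 31 + 30 + 31 + 30 + 31 + 31 + 28 + 31 + 30 + 31 + 30 + 31 + 31 + 30 + 31 + 30 + 31 + 31 + 29 + 31 + 30 + 31 + 30 + 31 + 31 + 30 + 31 + 30 + 31 + 31 + 28 + 31 + 21 = 1510.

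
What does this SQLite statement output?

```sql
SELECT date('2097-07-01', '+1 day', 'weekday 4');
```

2097-07-04

Advancing 1 more day within July lands on 2097-07-02.
`weekday 4` advances to the next Thursday; 2097-07-02 is a Tuesday, so it moves forward to 2097-07-04.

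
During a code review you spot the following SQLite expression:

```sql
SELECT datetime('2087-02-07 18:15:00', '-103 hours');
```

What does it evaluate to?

-103 hours from 2087-02-07 18:15:00 is 2087-02-03 11:15:00 (crosses midnight).

2087-02-03 11:15:00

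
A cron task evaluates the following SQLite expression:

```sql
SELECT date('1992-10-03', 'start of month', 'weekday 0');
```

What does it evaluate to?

1992-10-04

`start of month` rewinds 1992-10-03 to 1992-10-01.
`weekday 0` advances to the next Sunday; 1992-10-01 is a Thursday, so it moves forward to 1992-10-04.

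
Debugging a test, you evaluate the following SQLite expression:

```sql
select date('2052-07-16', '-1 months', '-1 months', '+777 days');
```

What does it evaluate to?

2054-07-02

Adding -1 month to 2052-07-16 gives 2052-06-16.
Adding -1 month to 2052-06-16 gives 2052-05-16.
Applying '+777 days' to 2052-05-16: counting 777 days forward gives 2054-07-02.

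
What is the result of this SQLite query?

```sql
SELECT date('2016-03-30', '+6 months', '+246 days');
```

2017-06-03

Adding +6 months to 2016-03-30 gives 2016-09-30.
Applying '+246 days' to 2016-09-30: counting 246 days forward gives 2017-06-03.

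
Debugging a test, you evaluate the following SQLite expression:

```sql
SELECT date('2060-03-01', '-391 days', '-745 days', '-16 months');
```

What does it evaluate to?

Applying '-391 days' to 2060-03-01: counting 391 days back gives 2059-02-04.
Applying '-745 days' to 2059-02-04: counting 745 days back gives 2057-01-20.
Adding -16 months to 2057-01-20 gives 2055-09-20.

2055-09-20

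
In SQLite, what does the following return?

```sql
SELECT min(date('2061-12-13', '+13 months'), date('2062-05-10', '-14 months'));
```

2061-03-10

date('2061-12-13', '+13 months') → 2063-01-13.
date('2062-05-10', '-14 months') → 2061-03-10.
Earlier of the two is 2061-03-10.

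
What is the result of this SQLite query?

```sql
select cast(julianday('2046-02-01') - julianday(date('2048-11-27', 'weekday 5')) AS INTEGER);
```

`weekday 5` advances to the next Friday; 2048-11-27 is already a Friday, so it stays at 2048-11-27.
27 days remain in February 2046 after the 1st (28 − 1).
Full months from March 2046 through October 2048 contribute their day counts.
Then 27 days into November 2048.
Total: 27 + 31 + 30 + 31 + 30 + 31 + 31 + 30 + 31 + 30 + 31 + 31 + 28 + 31 + 30 + 31 + 30 + 31 + 31 + 30 + 31 + 30 + 31 + 31 + 29 + 31 + 30 + 31 + 30 + 31 + 31 + 30 + 31 + 27 = 1030.
The subtraction is earlier − later, so the result is −1030 → -1030.

-1030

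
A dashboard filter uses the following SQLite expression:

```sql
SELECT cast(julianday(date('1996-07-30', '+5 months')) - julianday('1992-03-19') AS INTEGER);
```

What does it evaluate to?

1747

Adding +5 months to 1996-07-30 gives 1996-12-30.
12 days remain in March 1992 after the 19th (31 − 19).
Full months from April 1992 through November 1996 contribute their day counts.
Then 30 days into December 1996.
Total: 12 + 30 + 31 + 30 + 31 + 31 + 30 + 31 + 30 + 31 + 31 + 28 + 31 + 30 + 31 + 30 + 31 + 31 + 30 + 31 + 30 + 31 + 31 + 28 + 31 + 30 + 31 + 30 + 31 + 31 + 30 + 31 + 30 + 31 + 31 + 28 + 31 + 30 + 31 + 30 + 31 + 31 + 30 + 31 + 30 + 31 + 31 + 29 + 31 + 30 + 31 + 30 + 31 + 31 + 30 + 31 + 30 + 30 = 1747.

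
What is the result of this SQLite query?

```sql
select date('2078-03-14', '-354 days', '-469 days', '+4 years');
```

Applying '-354 days' to 2078-03-14: counting 354 days back gives 2077-03-25.
Applying '-469 days' to 2077-03-25: counting 469 days back gives 2075-12-12.
Adding +4 years to 2075-12-12 gives 2079-12-12.

2079-12-12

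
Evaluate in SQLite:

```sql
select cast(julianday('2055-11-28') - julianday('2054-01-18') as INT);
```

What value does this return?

13 days remain in January 2054 after the 18th (31 − 18).
Full months from February 2054 through October 2055 contribute their day counts.
Then 28 days into November 2055.
Total: 13 + 28 + 31 + 30 + 31 + 30 + 31 + 31 + 30 + 31 + 30 + 31 + 31 + 28 + 31 + 30 + 31 + 30 + 31 + 31 + 30 + 31 + 28 = 679.

679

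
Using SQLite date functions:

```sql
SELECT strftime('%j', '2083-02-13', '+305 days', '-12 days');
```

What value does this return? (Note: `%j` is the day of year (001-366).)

337

First apply '+305 days', '-12 days': 2083-02-13 → 2083-12-03.
Day-of-year for 2083-12-03: days since 2083-01-01 inclusive = 337, zero-padded to 337.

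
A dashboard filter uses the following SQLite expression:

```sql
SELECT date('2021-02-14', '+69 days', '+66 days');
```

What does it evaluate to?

2021-06-29

Applying '+69 days' to 2021-02-14: counting 69 days forward gives 2021-04-24.
Applying '+66 days' to 2021-04-24: counting 66 days forward gives 2021-06-29.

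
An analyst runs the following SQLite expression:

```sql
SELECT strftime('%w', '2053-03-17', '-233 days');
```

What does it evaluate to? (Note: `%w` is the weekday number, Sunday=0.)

First apply '-233 days': 2053-03-17 → 2052-07-27.
2052-07-27 is a Saturday; with Sunday=0 that is 6.

6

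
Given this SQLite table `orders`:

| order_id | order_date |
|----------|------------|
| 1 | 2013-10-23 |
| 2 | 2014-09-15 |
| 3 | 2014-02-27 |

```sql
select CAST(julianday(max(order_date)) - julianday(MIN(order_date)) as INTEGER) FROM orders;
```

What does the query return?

327

MIN = 2013-10-23, MAX = 2014-09-15.
8 days remain in October 2013 after the 23rd (31 − 23).
Full months from November 2013 through August 2014 contribute their day counts.
Then 15 days into September 2014.
Total: 8 + 30 + 31 + 31 + 28 + 31 + 30 + 31 + 30 + 31 + 31 + 15 = 327.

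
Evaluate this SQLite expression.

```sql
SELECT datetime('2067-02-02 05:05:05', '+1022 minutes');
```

1022 minutes = 17h 2m; +1022 minutes from 2067-02-02 05:05:05 is 2067-02-02 22:07:05.

2067-02-02 22:07:05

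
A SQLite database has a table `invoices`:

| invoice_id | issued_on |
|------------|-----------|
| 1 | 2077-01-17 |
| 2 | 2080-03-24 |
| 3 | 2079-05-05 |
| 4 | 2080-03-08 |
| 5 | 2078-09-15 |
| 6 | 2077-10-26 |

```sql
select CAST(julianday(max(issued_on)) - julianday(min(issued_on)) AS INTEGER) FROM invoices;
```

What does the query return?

MIN = 2077-01-17, MAX = 2080-03-24.
14 days remain in January 2077 after the 17th (31 − 17).
Full months from February 2077 through February 2080 contribute their day counts.
Then 24 days into March 2080.
Total: 14 + 28 + 31 + 30 + 31 + 30 + 31 + 31 + 30 + 31 + 30 + 31 + 31 + 28 + 31 + 30 + 31 + 30 + 31 + 31 + 30 + 31 + 30 + 31 + 31 + 28 + 31 + 30 + 31 + 30 + 31 + 31 + 30 + 31 + 30 + 31 + 31 + 29 + 24 = 1162.

1162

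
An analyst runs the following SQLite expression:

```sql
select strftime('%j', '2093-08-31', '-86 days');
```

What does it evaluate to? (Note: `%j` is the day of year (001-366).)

First apply '-86 days': 2093-08-31 → 2093-06-06.
Day-of-year for 2093-06-06: days since 2093-01-01 inclusive = 157, zero-padded to 157.

157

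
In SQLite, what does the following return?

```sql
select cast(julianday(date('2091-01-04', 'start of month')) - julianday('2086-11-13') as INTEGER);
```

`start of month` rewinds 2091-01-04 to 2091-01-01.
17 days remain in November 2086 after the 13th (30 − 13).
Full months from December 2086 through December 2090 contribute their day counts.
Then 1 day into January 2091.
Total: 17 + 31 + 31 + 28 + 31 + 30 + 31 + 30 + 31 + 31 + 30 + 31 + 30 + 31 + 31 + 29 + 31 + 30 + 31 + 30 + 31 + 31 + 30 + 31 + 30 + 31 + 31 + 28 + 31 + 30 + 31 + 30 + 31 + 31 + 30 + 31 + 30 + 31 + 31 + 28 + 31 + 30 + 31 + 30 + 31 + 31 + 30 + 31 + 30 + 31 + 1 = 1510.

1510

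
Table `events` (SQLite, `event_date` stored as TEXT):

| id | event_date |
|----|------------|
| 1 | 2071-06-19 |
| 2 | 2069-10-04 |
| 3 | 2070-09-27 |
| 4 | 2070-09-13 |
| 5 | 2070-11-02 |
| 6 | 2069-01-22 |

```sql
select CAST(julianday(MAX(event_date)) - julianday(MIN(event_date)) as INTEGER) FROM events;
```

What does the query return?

878

MIN = 2069-01-22, MAX = 2071-06-19.
9 days remain in January 2069 after the 22nd (31 − 22).
Full months from February 2069 through May 2071 contribute their day counts.
Then 19 days into June 2071.
Total: 9 + 28 + 31 + 30 + 31 + 30 + 31 + 31 + 30 + 31 + 30 + 31 + 31 + 28 + 31 + 30 + 31 + 30 + 31 + 31 + 30 + 31 + 30 + 31 + 31 + 28 + 31 + 30 + 31 + 19 = 878.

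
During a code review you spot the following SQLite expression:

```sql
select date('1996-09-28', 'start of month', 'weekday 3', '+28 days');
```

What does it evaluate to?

`start of month` rewinds 1996-09-28 to 1996-09-01.
`weekday 3` advances to the next Wednesday; 1996-09-01 is a Sunday, so it moves forward to 1996-09-04.
September 1996 has 30 days; 26 remain after the 4th, so 27 days reach 1996-10-01.
Advancing 1 more day within October lands on 1996-10-02.

1996-10-02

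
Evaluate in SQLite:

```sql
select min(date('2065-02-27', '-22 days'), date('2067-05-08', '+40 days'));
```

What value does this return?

2065-02-05

date('2065-02-27', '-22 days') → 2065-02-05.
date('2067-05-08', '+40 days') → 2067-06-17.
Earlier of the two is 2065-02-05.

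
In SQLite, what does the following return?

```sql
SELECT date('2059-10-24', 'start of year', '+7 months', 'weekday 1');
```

`start of year` rewinds 2059-10-24 to 2059-01-01.
Adding +7 months to 2059-01-01 gives 2059-08-01.
`weekday 1` advances to the next Monday; 2059-08-01 is a Friday, so it moves forward to 2059-08-04.

2059-08-04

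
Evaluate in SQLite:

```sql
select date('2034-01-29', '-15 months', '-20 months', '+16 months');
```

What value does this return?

2032-07-01

Adding -15 months to 2034-01-29 gives 2032-10-29.
Adding -20 months to 2032-10-29 targets 2031-02-29. February 2031 has only 28 days, so SQLite normalizes the 1-day overflow forward to 2031-03-01.
Adding +16 months to 2031-03-01 gives 2032-07-01.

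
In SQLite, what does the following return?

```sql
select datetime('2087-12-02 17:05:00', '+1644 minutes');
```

1644 minutes = 27h 24m; +1644 minutes from 2087-12-02 17:05:00 is 2087-12-03 20:29:00 (crosses midnight).

2087-12-03 20:29:00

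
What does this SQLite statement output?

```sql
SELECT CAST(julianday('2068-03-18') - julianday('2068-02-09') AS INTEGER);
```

20 days remain in February 2068 after the 9th (29 − 9).
Then 18 days into March 2068.
Total: 20 + 18 = 38.

38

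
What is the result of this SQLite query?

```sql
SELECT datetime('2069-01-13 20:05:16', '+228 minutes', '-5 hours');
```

2069-01-13 18:53:16

228 minutes = 3h 48m; +228 minutes from 2069-01-13 20:05:16 is 2069-01-13 23:53:16.
-5 hours from 2069-01-13 23:53:16 is 2069-01-13 18:53:16.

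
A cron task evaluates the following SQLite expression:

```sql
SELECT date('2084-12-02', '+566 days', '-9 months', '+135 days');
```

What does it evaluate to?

2086-02-03

Applying '+566 days' to 2084-12-02: counting 566 days forward gives 2086-06-21.
Adding -9 months to 2086-06-21 gives 2085-09-21.
Applying '+135 days' to 2085-09-21: counting 135 days forward gives 2086-02-03.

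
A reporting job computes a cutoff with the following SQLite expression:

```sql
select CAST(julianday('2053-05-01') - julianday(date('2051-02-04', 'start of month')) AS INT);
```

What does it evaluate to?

`start of month` rewinds 2051-02-04 to 2051-02-01.
27 days remain in February 2051 after the 1st (28 − 1).
Full months from March 2051 through April 2053 contribute their day counts.
Then 1 day into May 2053.
Total: 27 + 31 + 30 + 31 + 30 + 31 + 31 + 30 + 31 + 30 + 31 + 31 + 29 + 31 + 30 + 31 + 30 + 31 + 31 + 30 + 31 + 30 + 31 + 31 + 28 + 31 + 30 + 1 = 820.

820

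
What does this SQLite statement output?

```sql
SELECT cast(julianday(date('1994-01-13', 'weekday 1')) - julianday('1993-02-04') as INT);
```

347

`weekday 1` advances to the next Monday; 1994-01-13 is a Thursday, so it moves forward to 1994-01-17.
24 days remain in February 1993 after the 4th (28 − 4).
Full months from March 1993 through December 1993 contribute their day counts.
Then 17 days into January 1994.
Total: 24 + 31 + 30 + 31 + 30 + 31 + 31 + 30 + 31 + 30 + 31 + 17 = 347.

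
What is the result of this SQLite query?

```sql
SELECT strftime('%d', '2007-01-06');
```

`%d` extracts the 2-digit day of month: 06.

06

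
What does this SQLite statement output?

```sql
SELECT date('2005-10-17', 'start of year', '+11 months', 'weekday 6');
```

`start of year` rewinds 2005-10-17 to 2005-01-01.
Adding +11 months to 2005-01-01 gives 2005-12-01.
`weekday 6` advances to the next Saturday; 2005-12-01 is a Thursday, so it moves forward to 2005-12-03.

2005-12-03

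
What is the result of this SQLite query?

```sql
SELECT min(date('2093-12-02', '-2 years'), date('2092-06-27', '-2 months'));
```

date('2093-12-02', '-2 years') → 2091-12-02.
date('2092-06-27', '-2 months') → 2092-04-27.
Earlier of the two is 2091-12-02.

2091-12-02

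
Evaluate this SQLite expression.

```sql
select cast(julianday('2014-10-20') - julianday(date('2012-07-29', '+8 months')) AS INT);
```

570

Adding +8 months to 2012-07-29 gives 2013-03-29.
2 days remain in March 2013 after the 29th (31 − 29).
Full months from April 2013 through September 2014 contribute their day counts.
Then 20 days into October 2014.
Total: 2 + 30 + 31 + 30 + 31 + 31 + 30 + 31 + 30 + 31 + 31 + 28 + 31 + 30 + 31 + 30 + 31 + 31 + 30 + 20 = 570.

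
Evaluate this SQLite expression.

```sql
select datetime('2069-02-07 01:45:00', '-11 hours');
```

2069-02-06 14:45:00

-11 hours from 2069-02-07 01:45:00 is 2069-02-06 14:45:00 (crosses midnight).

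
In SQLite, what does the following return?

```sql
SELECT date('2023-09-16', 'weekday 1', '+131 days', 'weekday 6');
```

`weekday 1` advances to the next Monday; 2023-09-16 is a Saturday, so it moves forward to 2023-09-18.
Applying '+131 days' to 2023-09-18: counting 131 days forward gives 2024-01-27.
`weekday 6` advances to the next Saturday; 2024-01-27 is already a Saturday, so it stays at 2024-01-27.

2024-01-27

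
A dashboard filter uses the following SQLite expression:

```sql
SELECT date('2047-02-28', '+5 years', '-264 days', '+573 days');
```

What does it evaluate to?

2053-01-02

Adding +5 years to 2047-02-28 gives 2052-02-28.
Applying '-264 days' to 2052-02-28: counting 264 days back gives 2051-06-09.
Applying '+573 days' to 2051-06-09: counting 573 days forward gives 2053-01-02.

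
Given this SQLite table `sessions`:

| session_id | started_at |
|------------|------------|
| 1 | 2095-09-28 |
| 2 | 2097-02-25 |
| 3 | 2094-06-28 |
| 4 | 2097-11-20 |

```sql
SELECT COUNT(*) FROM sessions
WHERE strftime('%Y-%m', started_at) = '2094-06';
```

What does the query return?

Rows with year-month 2094-06: 2094-06-28 → 1.

1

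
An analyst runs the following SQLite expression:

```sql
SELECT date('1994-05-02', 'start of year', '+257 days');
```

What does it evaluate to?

`start of year` rewinds 1994-05-02 to 1994-01-01.
Applying '+257 days' to 1994-01-01: counting 257 days forward gives 1994-09-15.

1994-09-15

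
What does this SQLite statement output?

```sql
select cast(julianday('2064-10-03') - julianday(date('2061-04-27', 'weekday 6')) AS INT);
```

1252

`weekday 6` advances to the next Saturday; 2061-04-27 is a Wednesday, so it moves forward to 2061-04-30.
0 days remain in April 2061 after the 30th (30 − 30).
Full months from May 2061 through September 2064 contribute their day counts.
Then 3 days into October 2064.
Total: 0 + 31 + 30 + 31 + 31 + 30 + 31 + 30 + 31 + 31 + 28 + 31 + 30 + 31 + 30 + 31 + 31 + 30 + 31 + 30 + 31 + 31 + 28 + 31 + 30 + 31 + 30 + 31 + 31 + 30 + 31 + 30 + 31 + 31 + 29 + 31 + 30 + 31 + 30 + 31 + 31 + 30 + 3 = 1252.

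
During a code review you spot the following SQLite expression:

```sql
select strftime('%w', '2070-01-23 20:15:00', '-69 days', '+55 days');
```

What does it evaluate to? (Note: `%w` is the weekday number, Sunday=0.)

First apply '-69 days', '+55 days': 2070-01-23 20:15:00 → 2070-01-09 20:15:00.
2070-01-09 is a Thursday; with Sunday=0 that is 4.

4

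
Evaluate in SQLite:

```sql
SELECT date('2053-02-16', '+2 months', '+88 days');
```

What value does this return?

Adding +2 months to 2053-02-16 gives 2053-04-16.
Applying '+88 days' to 2053-04-16: counting 88 days forward gives 2053-07-13.

2053-07-13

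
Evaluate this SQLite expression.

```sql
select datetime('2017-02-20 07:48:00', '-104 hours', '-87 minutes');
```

2017-02-15 22:21:00

-104 hours from 2017-02-20 07:48:00 is 2017-02-15 23:48:00 (crosses midnight).
87 minutes = 1h 27m; -87 minutes from 2017-02-15 23:48:00 is 2017-02-15 22:21:00.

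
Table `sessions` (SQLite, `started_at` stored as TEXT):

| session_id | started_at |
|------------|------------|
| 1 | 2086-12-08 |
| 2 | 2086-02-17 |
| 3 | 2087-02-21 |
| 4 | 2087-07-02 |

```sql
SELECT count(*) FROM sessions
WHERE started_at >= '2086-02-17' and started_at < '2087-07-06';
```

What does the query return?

Rows in [2086-02-17, 2087-07-06): 2086-12-08, 2086-02-17, 2087-02-21, 2087-07-02 → 4 rows.

4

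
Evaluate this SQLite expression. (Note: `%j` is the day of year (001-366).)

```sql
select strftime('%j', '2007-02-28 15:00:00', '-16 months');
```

First apply '-16 months': 2007-02-28 15:00:00 → 2005-10-28 15:00:00.
Day-of-year for 2005-10-28: days since 2005-01-01 inclusive = 301, zero-padded to 301.

301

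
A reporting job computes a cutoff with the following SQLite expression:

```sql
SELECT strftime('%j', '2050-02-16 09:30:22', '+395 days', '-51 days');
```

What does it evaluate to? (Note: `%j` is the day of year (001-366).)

026

First apply '+395 days', '-51 days': 2050-02-16 09:30:22 → 2051-01-26 09:30:22.
Day-of-year for 2051-01-26: days since 2051-01-01 inclusive = 26, zero-padded to 026.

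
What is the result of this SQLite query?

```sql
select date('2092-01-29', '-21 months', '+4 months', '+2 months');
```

Adding -21 months to 2092-01-29 gives 2090-04-29.
Adding +4 months to 2090-04-29 gives 2090-08-29.
Adding +2 months to 2090-08-29 gives 2090-10-29.

2090-10-29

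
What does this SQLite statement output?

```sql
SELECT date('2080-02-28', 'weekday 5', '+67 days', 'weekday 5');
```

`weekday 5` advances to the next Friday; 2080-02-28 is a Wednesday, so it moves forward to 2080-03-01.
Applying '+67 days' to 2080-03-01: counting 67 days forward gives 2080-05-07.
`weekday 5` advances to the next Friday; 2080-05-07 is a Tuesday, so it moves forward to 2080-05-10.

2080-05-10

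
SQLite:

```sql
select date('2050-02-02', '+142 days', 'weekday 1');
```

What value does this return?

2050-06-27

Applying '+142 days' to 2050-02-02: counting 142 days forward gives 2050-06-24.
`weekday 1` advances to the next Monday; 2050-06-24 is a Friday, so it moves forward to 2050-06-27.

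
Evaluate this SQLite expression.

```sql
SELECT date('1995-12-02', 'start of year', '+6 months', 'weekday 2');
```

1995-07-04

`start of year` rewinds 1995-12-02 to 1995-01-01.
Adding +6 months to 1995-01-01 gives 1995-07-01.
`weekday 2` advances to the next Tuesday; 1995-07-01 is a Saturday, so it moves forward to 1995-07-04.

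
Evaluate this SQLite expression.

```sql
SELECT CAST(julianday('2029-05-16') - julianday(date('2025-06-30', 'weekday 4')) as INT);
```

1413

`weekday 4` advances to the next Thursday; 2025-06-30 is a Monday, so it moves forward to 2025-07-03.
28 days remain in July 2025 after the 3rd (31 − 3).
Full months from August 2025 through April 2029 contribute their day counts.
Then 16 days into May 2029.
Total: 28 + 31 + 30 + 31 + 30 + 31 + 31 + 28 + 31 + 30 + 31 + 30 + 31 + 31 + 30 + 31 + 30 + 31 + 31 + 28 + 31 + 30 + 31 + 30 + 31 + 31 + 30 + 31 + 30 + 31 + 31 + 29 + 31 + 30 + 31 + 30 + 31 + 31 + 30 + 31 + 30 + 31 + 31 + 28 + 31 + 30 + 16 = 1413.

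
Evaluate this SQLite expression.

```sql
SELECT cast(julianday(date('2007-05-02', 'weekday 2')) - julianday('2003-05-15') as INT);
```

1454

`weekday 2` advances to the next Tuesday; 2007-05-02 is a Wednesday, so it moves forward to 2007-05-08.
16 days remain in May 2003 after the 15th (31 − 15).
Full months from June 2003 through April 2007 contribute their day counts.
Then 8 days into May 2007.
Total: 16 + 30 + 31 + 31 + 30 + 31 + 30 + 31 + 31 + 29 + 31 + 30 + 31 + 30 + 31 + 31 + 30 + 31 + 30 + 31 + 31 + 28 + 31 + 30 + 31 + 30 + 31 + 31 + 30 + 31 + 30 + 31 + 31 + 28 + 31 + 30 + 31 + 30 + 31 + 31 + 30 + 31 + 30 + 31 + 31 + 28 + 31 + 30 + 8 = 1454.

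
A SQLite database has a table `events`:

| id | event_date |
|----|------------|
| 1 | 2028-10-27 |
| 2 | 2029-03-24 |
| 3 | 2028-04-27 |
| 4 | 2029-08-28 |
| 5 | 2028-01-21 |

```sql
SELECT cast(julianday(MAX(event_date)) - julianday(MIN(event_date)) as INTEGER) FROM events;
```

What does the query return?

585

MIN = 2028-01-21, MAX = 2029-08-28.
10 days remain in January 2028 after the 21st (31 − 21).
Full months from February 2028 through July 2029 contribute their day counts.
Then 28 days into August 2029.
Total: 10 + 29 + 31 + 30 + 31 + 30 + 31 + 31 + 30 + 31 + 30 + 31 + 31 + 28 + 31 + 30 + 31 + 30 + 31 + 28 = 585.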